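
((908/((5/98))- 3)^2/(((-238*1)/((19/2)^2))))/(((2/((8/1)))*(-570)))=842544.40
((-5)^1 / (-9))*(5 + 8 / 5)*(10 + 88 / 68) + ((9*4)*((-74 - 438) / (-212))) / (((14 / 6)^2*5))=9846464 / 220745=44.61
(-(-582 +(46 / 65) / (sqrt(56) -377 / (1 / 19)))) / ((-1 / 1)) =-149307798176 / 256542565 -92 * sqrt(14) / 3335053345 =-582.00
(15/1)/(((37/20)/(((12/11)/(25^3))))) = 144/254375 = 0.00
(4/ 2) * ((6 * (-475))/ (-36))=475/ 3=158.33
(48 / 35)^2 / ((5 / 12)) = 27648 / 6125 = 4.51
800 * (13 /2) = 5200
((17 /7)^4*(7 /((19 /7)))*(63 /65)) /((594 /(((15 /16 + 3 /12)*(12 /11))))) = 83521 /440440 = 0.19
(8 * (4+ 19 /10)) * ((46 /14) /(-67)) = -5428 /2345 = -2.31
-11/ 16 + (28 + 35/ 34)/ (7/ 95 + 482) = -7813919/ 12456784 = -0.63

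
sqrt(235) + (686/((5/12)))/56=sqrt(235) + 147/5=44.73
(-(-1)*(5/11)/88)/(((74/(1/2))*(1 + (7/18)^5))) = 59049/1706968175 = 0.00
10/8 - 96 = -379/4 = -94.75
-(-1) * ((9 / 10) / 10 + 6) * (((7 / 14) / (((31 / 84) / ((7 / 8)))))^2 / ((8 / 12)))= 39479643 / 3075200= 12.84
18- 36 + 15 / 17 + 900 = 15009 / 17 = 882.88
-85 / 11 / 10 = -17 / 22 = -0.77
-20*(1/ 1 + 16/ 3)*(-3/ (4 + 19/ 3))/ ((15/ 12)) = 29.42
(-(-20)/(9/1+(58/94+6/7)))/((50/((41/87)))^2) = 553049/3260346750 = 0.00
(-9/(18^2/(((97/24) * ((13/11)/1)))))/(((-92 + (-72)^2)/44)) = -1261/1099872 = -0.00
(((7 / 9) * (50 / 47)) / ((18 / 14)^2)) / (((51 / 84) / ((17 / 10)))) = 48020 / 34263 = 1.40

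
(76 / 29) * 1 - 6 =-98 / 29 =-3.38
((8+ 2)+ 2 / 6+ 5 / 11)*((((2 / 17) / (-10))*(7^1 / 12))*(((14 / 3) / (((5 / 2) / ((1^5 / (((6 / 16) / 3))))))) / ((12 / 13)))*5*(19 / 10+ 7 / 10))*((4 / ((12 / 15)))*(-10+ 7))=5896072 / 25245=233.55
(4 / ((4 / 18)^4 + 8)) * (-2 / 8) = -6561 / 52504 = -0.12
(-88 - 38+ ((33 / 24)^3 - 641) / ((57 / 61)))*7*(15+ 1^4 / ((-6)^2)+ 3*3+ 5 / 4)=-75216020425 / 525312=-143183.52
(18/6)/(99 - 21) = 0.04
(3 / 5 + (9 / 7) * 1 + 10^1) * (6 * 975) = 486720 / 7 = 69531.43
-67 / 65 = -1.03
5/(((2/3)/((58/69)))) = 145/23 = 6.30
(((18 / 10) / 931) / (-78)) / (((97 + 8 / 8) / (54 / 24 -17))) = 177 / 47443760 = 0.00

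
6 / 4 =3 / 2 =1.50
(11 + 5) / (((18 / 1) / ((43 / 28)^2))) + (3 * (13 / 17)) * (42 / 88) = 1052705 / 329868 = 3.19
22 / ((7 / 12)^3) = 38016 / 343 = 110.83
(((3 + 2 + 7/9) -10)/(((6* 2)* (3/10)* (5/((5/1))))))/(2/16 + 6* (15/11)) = -8360/59211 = -0.14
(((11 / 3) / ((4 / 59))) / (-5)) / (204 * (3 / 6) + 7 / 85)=-11033 / 104124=-0.11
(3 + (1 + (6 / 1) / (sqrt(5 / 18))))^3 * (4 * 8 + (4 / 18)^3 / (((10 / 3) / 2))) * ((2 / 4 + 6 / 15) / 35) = 157418624 / 118125 + 11510848 * sqrt(10) / 21875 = 2996.67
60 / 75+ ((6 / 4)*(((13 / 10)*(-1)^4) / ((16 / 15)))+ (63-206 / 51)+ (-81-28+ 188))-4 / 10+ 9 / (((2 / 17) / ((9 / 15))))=3036971 / 16320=186.09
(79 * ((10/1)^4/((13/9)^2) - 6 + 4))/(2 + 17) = 63963298/3211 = 19920.06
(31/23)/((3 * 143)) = 31/9867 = 0.00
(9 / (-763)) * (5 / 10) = -9 / 1526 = -0.01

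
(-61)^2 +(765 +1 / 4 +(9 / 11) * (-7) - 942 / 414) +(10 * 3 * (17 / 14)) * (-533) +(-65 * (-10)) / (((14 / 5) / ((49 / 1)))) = -75724727 / 21252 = -3563.18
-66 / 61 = -1.08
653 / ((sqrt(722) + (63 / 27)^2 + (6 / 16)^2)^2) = 54138895390199808 / 52529515133671489-15255108085874688 * sqrt(2) / 52529515133671489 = 0.62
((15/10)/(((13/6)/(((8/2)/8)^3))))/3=3/104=0.03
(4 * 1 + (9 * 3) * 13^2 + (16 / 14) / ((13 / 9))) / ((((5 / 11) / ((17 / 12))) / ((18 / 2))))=233190309 / 1820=128126.54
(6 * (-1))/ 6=-1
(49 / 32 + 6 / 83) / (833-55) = 4259 / 2066368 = 0.00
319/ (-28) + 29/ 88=-6815/ 616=-11.06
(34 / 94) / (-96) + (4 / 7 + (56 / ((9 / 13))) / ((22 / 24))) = 30854755 / 347424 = 88.81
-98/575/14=-7/575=-0.01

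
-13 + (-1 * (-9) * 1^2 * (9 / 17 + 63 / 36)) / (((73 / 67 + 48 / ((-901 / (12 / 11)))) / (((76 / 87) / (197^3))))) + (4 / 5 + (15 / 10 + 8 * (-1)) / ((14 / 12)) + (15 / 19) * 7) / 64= -41971210620033079843 / 3231487209225467360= -12.99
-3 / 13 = -0.23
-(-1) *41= 41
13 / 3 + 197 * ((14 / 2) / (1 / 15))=62068 / 3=20689.33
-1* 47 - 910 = -957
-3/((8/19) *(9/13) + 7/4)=-2964/2017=-1.47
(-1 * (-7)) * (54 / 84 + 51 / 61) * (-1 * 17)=-21471 / 122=-175.99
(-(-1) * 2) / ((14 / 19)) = 19 / 7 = 2.71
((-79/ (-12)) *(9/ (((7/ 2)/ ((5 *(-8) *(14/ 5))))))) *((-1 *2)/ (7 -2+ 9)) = 1896/ 7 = 270.86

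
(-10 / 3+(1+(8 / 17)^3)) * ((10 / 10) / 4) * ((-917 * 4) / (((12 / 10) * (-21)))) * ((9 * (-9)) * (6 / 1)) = 193680225 / 4913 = 39421.99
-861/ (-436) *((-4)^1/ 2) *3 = -2583/ 218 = -11.85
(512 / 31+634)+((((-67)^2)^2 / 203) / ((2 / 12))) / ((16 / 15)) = 559025.17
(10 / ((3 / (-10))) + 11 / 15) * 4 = -652 / 5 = -130.40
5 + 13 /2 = 23 /2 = 11.50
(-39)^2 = 1521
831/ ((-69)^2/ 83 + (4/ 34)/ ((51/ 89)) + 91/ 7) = 11.78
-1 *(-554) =554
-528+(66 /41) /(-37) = -801042 /1517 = -528.04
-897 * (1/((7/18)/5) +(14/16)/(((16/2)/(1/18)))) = -31014971/2688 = -11538.31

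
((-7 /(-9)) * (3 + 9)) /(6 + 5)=28 /33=0.85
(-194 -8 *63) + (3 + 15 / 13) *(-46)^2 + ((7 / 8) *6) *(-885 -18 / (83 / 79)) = 14481659 / 4316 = 3355.34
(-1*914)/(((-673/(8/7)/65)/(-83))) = -39448240/4711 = -8373.64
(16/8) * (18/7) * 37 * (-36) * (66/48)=-65934/7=-9419.14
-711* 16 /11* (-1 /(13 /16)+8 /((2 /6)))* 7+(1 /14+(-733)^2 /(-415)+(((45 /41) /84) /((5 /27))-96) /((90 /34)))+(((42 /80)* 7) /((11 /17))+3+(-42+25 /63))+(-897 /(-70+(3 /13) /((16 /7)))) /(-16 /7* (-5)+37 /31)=-13655021213121829 /82162440360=-166195.42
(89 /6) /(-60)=-89 /360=-0.25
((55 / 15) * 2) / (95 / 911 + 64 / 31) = 621302 / 183747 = 3.38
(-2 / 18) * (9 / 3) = -1 / 3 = -0.33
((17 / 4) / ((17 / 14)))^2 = 49 / 4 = 12.25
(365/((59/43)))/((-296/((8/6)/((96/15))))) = -78475/419136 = -0.19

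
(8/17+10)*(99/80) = 8811/680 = 12.96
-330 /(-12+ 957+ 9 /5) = -275 /789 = -0.35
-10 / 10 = -1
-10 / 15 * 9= -6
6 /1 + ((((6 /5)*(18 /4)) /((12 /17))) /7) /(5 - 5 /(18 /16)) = 5577 /700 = 7.97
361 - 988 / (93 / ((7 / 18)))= 298699 / 837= 356.87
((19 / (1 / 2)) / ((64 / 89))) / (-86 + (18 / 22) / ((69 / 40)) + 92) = 427823 / 52416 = 8.16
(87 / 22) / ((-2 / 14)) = -609 / 22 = -27.68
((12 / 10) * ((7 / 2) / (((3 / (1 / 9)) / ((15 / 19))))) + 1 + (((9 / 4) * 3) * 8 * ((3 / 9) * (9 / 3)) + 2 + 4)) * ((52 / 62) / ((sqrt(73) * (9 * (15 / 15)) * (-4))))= -22646 * sqrt(73) / 1160919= -0.17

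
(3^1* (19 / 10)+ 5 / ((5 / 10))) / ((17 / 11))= 1727 / 170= 10.16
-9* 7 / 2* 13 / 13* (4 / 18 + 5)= -329 / 2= -164.50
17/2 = 8.50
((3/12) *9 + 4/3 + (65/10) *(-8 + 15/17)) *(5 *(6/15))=-8707/102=-85.36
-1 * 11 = -11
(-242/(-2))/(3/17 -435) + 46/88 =1807/7392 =0.24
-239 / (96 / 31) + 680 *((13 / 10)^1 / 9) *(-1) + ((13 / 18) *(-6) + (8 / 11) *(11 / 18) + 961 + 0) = 781.71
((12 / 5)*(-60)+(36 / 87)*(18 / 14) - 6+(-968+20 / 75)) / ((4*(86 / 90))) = -5102817 / 17458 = -292.29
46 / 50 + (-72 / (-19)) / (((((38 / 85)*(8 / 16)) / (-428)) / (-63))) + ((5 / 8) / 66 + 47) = 2178488169509 / 4765200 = 457166.16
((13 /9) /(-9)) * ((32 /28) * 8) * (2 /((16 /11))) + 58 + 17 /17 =32309 /567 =56.98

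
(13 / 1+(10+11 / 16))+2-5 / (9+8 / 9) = 35859 / 1424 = 25.18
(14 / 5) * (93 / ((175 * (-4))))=-93 / 250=-0.37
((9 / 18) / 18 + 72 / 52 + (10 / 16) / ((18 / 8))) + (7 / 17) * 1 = 16723 / 7956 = 2.10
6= 6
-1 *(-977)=977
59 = 59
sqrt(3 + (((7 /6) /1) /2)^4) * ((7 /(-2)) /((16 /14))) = -5.41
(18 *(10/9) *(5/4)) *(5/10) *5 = 125/2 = 62.50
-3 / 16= -0.19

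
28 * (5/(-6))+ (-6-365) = -394.33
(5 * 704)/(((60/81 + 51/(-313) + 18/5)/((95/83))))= 14130072000/14652239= 964.36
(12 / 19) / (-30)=-2 / 95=-0.02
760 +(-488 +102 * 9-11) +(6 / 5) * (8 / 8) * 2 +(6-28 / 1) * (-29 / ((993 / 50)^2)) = 5832566443 / 4930245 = 1183.02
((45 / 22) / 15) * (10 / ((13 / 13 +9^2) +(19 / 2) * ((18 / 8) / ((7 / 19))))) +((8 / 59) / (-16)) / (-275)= 2485841 / 254440450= 0.01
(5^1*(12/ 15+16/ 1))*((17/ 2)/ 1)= 714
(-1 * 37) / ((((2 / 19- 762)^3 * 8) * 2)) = 253783 / 48536192674816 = 0.00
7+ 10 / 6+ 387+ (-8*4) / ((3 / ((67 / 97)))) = 37665 / 97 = 388.30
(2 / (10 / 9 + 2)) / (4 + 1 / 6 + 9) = 27 / 553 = 0.05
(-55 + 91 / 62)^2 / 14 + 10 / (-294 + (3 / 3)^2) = 204.66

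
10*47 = 470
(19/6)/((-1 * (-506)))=0.01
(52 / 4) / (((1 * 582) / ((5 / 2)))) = 65 / 1164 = 0.06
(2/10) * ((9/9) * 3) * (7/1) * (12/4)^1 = 63/5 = 12.60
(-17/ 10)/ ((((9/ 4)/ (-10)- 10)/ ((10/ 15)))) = 136/ 1227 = 0.11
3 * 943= 2829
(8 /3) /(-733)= -8 /2199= -0.00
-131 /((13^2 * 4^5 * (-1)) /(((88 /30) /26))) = 1441 /16872960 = 0.00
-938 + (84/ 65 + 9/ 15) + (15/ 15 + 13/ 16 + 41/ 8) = -966337/ 1040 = -929.17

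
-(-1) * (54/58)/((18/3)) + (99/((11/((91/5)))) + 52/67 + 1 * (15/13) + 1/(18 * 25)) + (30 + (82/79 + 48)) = 109966264573/448978725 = 244.93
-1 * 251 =-251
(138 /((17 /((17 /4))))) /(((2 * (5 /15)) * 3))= 69 /4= 17.25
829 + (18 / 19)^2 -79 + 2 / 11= 2982536 / 3971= 751.08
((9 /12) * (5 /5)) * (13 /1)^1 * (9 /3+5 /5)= 39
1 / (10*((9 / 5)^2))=5 / 162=0.03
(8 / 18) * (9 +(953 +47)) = 4036 / 9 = 448.44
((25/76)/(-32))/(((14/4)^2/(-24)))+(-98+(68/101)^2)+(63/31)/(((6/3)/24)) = -86132281387/1177644244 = -73.14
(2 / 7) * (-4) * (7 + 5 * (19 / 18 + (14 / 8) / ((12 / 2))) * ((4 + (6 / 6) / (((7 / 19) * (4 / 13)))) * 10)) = -877631 / 882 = -995.05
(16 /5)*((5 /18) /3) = 8 /27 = 0.30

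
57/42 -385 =-383.64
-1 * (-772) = 772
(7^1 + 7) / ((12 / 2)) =7 / 3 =2.33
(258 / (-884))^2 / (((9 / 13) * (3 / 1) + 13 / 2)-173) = -1849 / 3569150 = -0.00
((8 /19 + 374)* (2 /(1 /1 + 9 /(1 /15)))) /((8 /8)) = 3557 /646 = 5.51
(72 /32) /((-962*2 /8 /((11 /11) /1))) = -9 /962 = -0.01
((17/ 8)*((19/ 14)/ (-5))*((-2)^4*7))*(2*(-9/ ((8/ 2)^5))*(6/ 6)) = 2907/ 2560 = 1.14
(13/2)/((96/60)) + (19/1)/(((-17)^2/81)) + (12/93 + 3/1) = 1794207/143344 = 12.52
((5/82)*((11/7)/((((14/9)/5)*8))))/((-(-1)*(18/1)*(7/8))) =0.00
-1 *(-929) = 929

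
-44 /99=-4 /9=-0.44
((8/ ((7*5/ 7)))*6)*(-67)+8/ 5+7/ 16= -51293/ 80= -641.16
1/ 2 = 0.50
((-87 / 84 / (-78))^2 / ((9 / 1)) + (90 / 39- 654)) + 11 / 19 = -651.11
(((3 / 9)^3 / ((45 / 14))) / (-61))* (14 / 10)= -98 / 370575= -0.00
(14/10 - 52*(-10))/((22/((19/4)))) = 4503/40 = 112.58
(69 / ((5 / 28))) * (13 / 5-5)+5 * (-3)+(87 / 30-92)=-1031.46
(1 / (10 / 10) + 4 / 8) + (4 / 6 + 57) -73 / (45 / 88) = -7523 / 90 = -83.59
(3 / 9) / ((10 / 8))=4 / 15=0.27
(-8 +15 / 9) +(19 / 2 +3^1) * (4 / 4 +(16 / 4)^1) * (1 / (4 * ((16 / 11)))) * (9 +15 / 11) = 20159 / 192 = 104.99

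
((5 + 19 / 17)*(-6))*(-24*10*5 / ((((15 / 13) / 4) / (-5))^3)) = -11698585600 / 51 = -229384031.37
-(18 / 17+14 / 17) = -32 / 17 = -1.88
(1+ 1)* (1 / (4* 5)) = 1 / 10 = 0.10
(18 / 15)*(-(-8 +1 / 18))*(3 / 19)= 143 / 95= 1.51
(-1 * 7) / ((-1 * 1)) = 7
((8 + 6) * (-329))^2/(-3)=-21215236/3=-7071745.33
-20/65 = -4/13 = -0.31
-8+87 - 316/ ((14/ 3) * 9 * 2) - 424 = -7324/ 21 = -348.76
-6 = -6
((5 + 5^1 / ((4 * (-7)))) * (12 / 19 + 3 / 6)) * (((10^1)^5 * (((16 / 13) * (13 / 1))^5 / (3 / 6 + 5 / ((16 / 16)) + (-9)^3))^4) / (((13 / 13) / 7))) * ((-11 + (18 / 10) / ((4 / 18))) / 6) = -678388723676749161386370662400000 / 83296686441139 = -8144246219879678384.74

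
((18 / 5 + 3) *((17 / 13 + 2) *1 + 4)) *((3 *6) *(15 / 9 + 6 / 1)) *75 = 6489450 / 13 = 499188.46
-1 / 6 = -0.17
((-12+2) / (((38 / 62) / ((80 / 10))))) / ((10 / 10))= -2480 / 19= -130.53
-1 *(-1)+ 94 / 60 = 77 / 30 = 2.57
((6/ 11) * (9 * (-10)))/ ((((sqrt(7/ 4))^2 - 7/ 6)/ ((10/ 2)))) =-32400/ 77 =-420.78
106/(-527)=-106/527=-0.20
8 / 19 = 0.42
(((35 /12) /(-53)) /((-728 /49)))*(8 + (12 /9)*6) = 245 /4134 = 0.06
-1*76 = -76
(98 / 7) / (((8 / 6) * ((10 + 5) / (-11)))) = -77 / 10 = -7.70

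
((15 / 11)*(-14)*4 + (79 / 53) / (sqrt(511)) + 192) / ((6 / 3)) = 79*sqrt(511) / 54166 + 636 / 11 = 57.85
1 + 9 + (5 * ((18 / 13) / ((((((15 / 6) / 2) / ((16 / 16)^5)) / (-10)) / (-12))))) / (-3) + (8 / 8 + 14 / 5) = -13503 / 65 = -207.74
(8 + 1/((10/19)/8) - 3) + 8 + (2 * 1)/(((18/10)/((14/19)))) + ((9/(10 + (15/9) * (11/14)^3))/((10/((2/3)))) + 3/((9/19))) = 2693581366/76073625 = 35.41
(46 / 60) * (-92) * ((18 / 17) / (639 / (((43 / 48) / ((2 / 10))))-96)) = -22747 / 14212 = -1.60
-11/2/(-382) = 11/764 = 0.01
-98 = -98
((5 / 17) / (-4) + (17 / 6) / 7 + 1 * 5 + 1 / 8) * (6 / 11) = 15583 / 5236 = 2.98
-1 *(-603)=603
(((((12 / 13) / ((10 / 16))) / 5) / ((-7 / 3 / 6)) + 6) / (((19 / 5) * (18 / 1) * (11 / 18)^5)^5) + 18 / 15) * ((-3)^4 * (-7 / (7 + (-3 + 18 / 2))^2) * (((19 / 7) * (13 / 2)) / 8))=-8.88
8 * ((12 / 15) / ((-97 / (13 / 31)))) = -416 / 15035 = -0.03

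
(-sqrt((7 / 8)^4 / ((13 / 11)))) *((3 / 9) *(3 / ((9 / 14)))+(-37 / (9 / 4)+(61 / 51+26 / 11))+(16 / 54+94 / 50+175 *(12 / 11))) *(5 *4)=-562083361 *sqrt(143) / 2625480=-2560.12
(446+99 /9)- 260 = 197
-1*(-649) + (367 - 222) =794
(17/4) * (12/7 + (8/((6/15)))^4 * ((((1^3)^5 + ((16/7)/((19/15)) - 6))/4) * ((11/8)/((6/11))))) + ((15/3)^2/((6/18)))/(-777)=-20216346991/14763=-1369392.87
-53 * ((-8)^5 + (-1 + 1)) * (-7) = -12156928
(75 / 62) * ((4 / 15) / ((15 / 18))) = 12 / 31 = 0.39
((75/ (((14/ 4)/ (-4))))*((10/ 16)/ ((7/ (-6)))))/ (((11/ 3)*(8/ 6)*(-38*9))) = -1125/ 40964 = -0.03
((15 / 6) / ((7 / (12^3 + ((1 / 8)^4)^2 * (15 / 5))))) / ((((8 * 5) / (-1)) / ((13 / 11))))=-376883380263 / 20669530112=-18.23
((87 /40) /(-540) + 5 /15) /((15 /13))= 30823 /108000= 0.29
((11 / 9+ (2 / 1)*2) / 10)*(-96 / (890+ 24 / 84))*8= -5264 / 11685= -0.45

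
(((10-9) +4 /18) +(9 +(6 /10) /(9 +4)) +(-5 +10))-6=5422 /585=9.27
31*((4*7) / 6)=434 / 3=144.67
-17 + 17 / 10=-153 / 10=-15.30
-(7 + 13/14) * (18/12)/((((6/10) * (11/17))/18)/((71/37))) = -1058.08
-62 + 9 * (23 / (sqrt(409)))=-62 + 207 * sqrt(409) / 409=-51.76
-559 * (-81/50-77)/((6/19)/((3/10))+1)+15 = 3213877/150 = 21425.85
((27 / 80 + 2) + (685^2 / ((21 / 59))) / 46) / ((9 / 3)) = 9553.67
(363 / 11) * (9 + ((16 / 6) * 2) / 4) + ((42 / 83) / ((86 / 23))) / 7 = 1217098 / 3569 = 341.02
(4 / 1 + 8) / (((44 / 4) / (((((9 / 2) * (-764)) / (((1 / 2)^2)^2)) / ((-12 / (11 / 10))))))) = 27504 / 5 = 5500.80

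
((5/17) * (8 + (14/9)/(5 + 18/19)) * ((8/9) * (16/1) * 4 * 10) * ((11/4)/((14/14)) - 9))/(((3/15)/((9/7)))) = -6721600000/121023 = -55539.86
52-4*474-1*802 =-2646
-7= -7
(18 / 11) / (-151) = -18 / 1661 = -0.01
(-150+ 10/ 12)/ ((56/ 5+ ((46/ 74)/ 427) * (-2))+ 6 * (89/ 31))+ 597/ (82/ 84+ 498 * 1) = -4.05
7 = 7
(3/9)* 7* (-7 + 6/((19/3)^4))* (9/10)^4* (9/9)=-13958149149/1303210000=-10.71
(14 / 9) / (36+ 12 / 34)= 119 / 2781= 0.04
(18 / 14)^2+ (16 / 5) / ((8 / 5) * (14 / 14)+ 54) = 11651 / 6811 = 1.71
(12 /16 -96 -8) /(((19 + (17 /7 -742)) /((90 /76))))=0.17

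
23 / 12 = 1.92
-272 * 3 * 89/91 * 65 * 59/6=-3570680/7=-510097.14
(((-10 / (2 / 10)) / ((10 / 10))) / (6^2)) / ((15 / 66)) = -55 / 9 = -6.11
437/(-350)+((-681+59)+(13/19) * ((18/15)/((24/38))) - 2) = -109191/175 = -623.95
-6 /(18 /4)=-4 /3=-1.33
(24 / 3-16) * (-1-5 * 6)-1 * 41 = 207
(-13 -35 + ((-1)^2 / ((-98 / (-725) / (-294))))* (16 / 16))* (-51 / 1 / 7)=113373 / 7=16196.14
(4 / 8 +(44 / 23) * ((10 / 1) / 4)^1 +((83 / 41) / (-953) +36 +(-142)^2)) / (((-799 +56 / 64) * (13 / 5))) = -9.74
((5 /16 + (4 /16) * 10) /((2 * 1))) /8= 45 /256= 0.18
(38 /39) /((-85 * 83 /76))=-2888 /275145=-0.01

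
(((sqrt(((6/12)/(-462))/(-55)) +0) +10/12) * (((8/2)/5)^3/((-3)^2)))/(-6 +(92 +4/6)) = 8 * sqrt(105)/28153125 +8/14625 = 0.00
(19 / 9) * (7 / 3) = 133 / 27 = 4.93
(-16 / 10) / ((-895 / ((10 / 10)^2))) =8 / 4475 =0.00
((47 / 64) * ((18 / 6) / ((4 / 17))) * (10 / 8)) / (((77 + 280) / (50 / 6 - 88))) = -56165 / 21504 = -2.61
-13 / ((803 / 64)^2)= -53248 / 644809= -0.08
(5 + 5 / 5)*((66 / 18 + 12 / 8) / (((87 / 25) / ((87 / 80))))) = 155 / 16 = 9.69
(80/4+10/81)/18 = 815/729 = 1.12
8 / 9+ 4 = 44 / 9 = 4.89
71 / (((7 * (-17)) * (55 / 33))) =-213 / 595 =-0.36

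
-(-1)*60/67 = 60/67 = 0.90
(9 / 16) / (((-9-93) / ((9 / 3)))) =-9 / 544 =-0.02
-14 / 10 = -7 / 5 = -1.40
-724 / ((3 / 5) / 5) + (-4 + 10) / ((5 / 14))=-90248 / 15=-6016.53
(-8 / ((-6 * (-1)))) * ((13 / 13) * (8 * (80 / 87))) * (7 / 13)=-17920 / 3393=-5.28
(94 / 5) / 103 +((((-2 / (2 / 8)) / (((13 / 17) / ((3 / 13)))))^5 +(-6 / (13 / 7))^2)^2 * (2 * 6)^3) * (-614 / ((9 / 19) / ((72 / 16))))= -505357804592732685404335731648800066 / 9787556344063611710982515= -51632684076.37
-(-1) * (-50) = -50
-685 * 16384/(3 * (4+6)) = -1122304/3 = -374101.33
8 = 8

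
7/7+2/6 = 4/3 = 1.33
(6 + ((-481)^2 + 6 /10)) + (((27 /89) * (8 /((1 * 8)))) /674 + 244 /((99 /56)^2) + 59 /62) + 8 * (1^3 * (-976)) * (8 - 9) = 10901401500069094 /45564015915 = 239254.62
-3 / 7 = -0.43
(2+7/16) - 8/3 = -11/48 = -0.23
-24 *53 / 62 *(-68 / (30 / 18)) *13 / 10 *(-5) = -843336 / 155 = -5440.88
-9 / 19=-0.47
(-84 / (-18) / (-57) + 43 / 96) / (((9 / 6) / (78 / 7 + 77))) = 1235851 / 57456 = 21.51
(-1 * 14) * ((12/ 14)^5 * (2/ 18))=-1728/ 2401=-0.72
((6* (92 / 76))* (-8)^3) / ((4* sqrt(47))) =-17664* sqrt(47) / 893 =-135.61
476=476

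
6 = 6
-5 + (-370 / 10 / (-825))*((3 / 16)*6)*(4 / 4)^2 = -4.95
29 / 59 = 0.49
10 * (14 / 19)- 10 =-50 / 19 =-2.63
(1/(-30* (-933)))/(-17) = -1/475830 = -0.00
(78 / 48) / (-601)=-13 / 4808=-0.00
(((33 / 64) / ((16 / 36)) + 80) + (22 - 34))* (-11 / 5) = -38951 / 256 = -152.15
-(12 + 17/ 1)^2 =-841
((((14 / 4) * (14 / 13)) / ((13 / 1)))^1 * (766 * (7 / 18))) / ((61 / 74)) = 9721306 / 92781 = 104.78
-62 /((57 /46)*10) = -1426 /285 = -5.00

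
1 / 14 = 0.07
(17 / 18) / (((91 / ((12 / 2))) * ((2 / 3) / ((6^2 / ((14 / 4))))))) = 612 / 637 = 0.96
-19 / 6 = -3.17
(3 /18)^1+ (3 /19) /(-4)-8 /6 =-275 /228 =-1.21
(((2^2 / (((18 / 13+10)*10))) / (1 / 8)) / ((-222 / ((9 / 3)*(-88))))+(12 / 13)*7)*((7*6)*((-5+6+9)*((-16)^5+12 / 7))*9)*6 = -2876268692903040 / 17797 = -161615367359.84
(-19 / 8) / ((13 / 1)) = -19 / 104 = -0.18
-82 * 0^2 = 0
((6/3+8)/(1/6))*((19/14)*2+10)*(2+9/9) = 16020/7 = 2288.57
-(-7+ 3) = 4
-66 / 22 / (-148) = 3 / 148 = 0.02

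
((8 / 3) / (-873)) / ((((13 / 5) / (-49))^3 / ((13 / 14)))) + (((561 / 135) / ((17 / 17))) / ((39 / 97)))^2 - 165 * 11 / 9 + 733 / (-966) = -7370418490811 / 96201500850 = -76.61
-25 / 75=-0.33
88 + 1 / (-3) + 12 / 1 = 299 / 3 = 99.67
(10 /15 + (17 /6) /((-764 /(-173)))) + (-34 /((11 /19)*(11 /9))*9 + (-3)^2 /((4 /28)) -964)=-246296337 /184888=-1332.14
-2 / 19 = -0.11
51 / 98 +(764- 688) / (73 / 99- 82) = -327057 / 788410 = -0.41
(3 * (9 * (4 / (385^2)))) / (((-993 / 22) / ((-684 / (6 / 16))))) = 0.03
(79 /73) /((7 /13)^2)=13351 /3577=3.73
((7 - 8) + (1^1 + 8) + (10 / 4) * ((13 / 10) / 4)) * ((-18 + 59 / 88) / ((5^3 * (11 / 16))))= -8601 / 4840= -1.78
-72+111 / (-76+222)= -10401 / 146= -71.24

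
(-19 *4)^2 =5776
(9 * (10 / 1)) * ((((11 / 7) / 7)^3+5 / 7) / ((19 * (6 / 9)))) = 11524410 / 2235331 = 5.16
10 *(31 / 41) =310 / 41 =7.56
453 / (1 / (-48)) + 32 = -21712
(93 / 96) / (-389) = -31 / 12448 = -0.00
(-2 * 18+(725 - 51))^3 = 259694072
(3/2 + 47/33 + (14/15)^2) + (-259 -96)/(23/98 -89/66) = 2875308637/8914950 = 322.53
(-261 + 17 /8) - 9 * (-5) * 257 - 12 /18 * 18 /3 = 90417 /8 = 11302.12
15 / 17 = 0.88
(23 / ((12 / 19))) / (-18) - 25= -5837 / 216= -27.02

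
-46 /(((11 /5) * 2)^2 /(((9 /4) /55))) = -1035 /10648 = -0.10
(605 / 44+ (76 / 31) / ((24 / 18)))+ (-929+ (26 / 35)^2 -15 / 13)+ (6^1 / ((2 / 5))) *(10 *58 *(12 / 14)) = 12920717937 / 1974700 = 6543.13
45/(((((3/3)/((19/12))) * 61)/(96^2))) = 656640/61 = 10764.59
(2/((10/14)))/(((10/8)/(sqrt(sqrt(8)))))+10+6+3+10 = 56 * 2^(3/4)/25+29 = 32.77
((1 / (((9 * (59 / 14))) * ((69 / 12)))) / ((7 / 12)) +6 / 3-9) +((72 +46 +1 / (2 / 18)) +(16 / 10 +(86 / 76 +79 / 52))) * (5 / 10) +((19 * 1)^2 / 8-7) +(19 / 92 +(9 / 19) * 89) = 1398930041 / 10055370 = 139.12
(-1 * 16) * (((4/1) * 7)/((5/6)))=-2688/5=-537.60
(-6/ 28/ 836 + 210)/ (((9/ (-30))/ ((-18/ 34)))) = 370.59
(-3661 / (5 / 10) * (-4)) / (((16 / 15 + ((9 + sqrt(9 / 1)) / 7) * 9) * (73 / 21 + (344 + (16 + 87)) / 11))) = 17759511 / 441227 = 40.25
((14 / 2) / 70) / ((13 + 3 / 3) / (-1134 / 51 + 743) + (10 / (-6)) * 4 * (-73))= 36759 / 178900940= 0.00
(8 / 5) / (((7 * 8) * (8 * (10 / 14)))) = 1 / 200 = 0.00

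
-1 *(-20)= 20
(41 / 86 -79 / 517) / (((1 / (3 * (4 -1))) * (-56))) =-129627 / 2489872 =-0.05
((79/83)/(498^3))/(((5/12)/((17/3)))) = 1343/12813746670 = 0.00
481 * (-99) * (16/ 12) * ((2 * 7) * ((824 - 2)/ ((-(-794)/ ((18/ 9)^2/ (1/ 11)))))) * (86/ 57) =-460806650304/ 7543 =-61090633.74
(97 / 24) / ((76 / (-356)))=-8633 / 456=-18.93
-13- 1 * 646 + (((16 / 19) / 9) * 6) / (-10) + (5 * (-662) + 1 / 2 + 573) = -1935467 / 570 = -3395.56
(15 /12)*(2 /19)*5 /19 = 25 /722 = 0.03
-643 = -643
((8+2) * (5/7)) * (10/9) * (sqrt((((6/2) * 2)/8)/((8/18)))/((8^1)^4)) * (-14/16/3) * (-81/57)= 375 * sqrt(3)/622592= 0.00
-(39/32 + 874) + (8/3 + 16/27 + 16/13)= -9780025/11232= -870.73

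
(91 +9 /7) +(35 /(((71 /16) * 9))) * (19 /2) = 450034 /4473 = 100.61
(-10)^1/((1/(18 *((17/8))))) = -765/2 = -382.50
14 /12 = 7 /6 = 1.17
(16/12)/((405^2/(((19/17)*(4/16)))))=19/8365275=0.00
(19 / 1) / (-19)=-1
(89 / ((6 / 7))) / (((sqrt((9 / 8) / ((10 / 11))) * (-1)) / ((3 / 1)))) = -1246 * sqrt(55) / 33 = -280.02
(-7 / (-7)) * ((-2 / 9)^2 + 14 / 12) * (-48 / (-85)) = 1576 / 2295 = 0.69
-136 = -136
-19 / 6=-3.17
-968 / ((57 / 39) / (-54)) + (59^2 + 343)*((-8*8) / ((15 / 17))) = -68856688 / 285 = -241602.41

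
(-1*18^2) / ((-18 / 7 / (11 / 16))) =693 / 8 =86.62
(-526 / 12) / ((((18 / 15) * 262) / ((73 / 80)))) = -0.13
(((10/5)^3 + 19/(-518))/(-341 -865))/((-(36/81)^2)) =37125/1110592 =0.03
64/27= 2.37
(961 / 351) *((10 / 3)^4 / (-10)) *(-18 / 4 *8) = 3844000 / 3159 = 1216.84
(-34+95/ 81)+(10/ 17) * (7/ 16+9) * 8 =15952/ 1377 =11.58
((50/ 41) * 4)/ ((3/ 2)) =400/ 123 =3.25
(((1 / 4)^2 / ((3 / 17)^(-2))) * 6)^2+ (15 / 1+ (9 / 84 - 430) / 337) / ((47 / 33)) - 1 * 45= -20958399619359 / 592654325312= -35.36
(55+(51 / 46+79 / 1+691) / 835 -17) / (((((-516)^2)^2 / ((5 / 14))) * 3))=1495051 / 22872961540445184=0.00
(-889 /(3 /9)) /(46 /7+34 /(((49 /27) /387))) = -130683 /355588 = -0.37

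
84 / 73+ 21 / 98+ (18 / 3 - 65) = -58903 / 1022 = -57.64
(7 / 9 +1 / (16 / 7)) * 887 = 155225 / 144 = 1077.95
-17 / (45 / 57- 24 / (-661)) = -20.59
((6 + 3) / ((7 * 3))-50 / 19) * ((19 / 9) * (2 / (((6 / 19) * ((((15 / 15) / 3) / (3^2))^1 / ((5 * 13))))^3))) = -44704733682375 / 28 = -1596597631513.39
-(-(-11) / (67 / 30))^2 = -108900 / 4489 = -24.26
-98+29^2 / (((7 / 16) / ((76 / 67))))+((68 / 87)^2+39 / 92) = 680456874443 / 326587212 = 2083.54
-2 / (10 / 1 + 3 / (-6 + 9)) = -2 / 11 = -0.18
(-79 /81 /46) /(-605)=79 /2254230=0.00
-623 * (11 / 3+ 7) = -19936 / 3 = -6645.33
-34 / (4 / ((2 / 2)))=-17 / 2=-8.50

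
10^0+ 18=19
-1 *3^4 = -81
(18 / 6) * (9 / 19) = 27 / 19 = 1.42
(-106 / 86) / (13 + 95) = -53 / 4644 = -0.01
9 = 9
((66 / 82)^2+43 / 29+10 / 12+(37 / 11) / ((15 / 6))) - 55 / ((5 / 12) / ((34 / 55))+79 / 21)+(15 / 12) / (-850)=-911634375847 / 112674538680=-8.09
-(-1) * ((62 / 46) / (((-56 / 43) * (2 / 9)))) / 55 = -0.08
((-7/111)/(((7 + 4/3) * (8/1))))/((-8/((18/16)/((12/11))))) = 231/1894400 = 0.00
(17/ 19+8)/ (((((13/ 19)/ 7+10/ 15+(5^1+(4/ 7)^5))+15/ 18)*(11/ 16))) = 90892256/ 46779337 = 1.94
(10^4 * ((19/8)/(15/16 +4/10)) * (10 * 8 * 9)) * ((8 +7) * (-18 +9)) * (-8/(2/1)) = 738720000000/107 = 6903925233.64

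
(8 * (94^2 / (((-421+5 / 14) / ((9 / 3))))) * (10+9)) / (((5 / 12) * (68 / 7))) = -394863168 / 166855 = -2366.50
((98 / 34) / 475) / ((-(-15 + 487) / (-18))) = 441 / 1905700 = 0.00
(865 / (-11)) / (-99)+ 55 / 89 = 136880 / 96921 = 1.41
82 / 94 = 41 / 47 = 0.87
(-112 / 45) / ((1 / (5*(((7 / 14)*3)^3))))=-42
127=127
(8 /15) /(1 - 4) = -8 /45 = -0.18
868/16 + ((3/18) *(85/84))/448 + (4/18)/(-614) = 3760510319/69318144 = 54.25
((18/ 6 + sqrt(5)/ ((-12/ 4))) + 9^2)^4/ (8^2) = (252 - sqrt(5))^4/ 5184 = 750678.36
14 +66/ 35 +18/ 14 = 601/ 35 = 17.17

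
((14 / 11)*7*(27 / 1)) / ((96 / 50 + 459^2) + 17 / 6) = 396900 / 347631493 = 0.00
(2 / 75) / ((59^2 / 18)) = 12 / 87025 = 0.00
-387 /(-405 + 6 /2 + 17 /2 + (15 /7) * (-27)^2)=-5418 /16361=-0.33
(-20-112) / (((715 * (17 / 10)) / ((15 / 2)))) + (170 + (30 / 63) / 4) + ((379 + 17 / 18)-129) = 5851127 / 13923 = 420.25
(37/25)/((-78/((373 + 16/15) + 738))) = -21.10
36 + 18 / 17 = 630 / 17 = 37.06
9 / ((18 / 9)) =9 / 2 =4.50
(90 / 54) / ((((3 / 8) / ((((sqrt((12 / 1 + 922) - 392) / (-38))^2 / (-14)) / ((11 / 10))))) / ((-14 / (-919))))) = -54200 / 32844141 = -0.00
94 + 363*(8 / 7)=3562 / 7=508.86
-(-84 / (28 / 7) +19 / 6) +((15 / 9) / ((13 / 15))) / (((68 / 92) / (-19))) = -41903 / 1326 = -31.60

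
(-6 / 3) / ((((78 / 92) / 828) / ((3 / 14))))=-38088 / 91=-418.55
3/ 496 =0.01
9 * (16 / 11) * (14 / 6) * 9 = 3024 / 11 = 274.91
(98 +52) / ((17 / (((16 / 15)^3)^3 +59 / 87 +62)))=143740155431938 / 252701015625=568.82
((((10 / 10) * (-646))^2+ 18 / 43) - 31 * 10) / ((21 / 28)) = 23908368 / 43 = 556008.56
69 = 69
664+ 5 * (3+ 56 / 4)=749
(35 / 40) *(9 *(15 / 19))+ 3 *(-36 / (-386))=190593 / 29336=6.50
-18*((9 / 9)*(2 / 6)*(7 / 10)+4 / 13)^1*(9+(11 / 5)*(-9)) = 34182 / 325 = 105.18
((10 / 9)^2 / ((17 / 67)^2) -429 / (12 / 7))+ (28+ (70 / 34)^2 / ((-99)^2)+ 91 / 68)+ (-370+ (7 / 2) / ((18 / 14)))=-1611722284 / 2832489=-569.01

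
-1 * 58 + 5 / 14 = -807 / 14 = -57.64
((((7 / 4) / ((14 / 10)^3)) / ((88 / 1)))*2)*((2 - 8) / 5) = -75 / 4312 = -0.02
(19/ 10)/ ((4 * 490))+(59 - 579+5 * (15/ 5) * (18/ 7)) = -9435981/ 19600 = -481.43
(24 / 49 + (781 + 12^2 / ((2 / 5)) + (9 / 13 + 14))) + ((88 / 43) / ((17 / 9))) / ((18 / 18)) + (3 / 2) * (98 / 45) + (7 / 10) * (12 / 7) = 8114356829 / 6984705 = 1161.73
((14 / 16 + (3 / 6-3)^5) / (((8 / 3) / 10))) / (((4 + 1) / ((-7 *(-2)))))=-1016.20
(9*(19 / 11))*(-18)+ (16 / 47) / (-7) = -1012838 / 3619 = -279.87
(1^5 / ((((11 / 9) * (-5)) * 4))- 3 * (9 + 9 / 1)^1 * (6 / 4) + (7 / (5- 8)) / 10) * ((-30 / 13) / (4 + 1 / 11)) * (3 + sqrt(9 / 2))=53641 * sqrt(2) / 780 + 53641 / 390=234.80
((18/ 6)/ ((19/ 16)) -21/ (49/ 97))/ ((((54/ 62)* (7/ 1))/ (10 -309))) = 1914.86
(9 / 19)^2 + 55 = 19936 / 361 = 55.22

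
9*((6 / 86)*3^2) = 5.65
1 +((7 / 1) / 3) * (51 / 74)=2.61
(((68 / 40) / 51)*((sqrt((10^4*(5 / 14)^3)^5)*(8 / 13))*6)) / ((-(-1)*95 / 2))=1953125000000*sqrt(70) / 1423905847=11476.19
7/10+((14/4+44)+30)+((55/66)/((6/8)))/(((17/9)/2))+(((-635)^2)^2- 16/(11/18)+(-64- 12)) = 152022024563052/935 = 162590400602.19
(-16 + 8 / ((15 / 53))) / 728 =23 / 1365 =0.02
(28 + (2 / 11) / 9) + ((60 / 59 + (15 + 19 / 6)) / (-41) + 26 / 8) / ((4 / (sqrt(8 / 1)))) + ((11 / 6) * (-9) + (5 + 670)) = 80759 * sqrt(2) / 58056 + 135931 / 198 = 688.49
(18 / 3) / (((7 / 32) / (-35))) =-960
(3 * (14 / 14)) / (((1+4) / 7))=21 / 5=4.20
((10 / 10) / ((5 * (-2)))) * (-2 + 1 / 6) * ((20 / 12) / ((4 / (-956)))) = -2629 / 36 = -73.03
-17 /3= -5.67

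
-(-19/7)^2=-361/49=-7.37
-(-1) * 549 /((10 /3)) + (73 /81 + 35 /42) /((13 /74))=1838261 /10530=174.57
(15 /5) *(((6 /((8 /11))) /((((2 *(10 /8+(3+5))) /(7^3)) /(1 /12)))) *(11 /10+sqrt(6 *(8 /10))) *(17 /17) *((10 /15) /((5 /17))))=705551 /7400+64141 *sqrt(30) /1850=285.24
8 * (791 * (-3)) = -18984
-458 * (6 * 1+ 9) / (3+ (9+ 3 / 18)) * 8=-329760 / 73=-4517.26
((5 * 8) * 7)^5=1721036800000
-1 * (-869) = 869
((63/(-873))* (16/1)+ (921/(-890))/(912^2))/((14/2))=-27636110419/167543738880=-0.16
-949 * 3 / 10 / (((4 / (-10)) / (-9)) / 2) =-25623 / 2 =-12811.50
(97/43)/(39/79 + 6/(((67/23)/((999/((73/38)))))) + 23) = 37479733/18186395060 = 0.00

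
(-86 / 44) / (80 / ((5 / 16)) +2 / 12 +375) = -129 / 41657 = -0.00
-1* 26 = -26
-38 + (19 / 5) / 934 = -177441 / 4670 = -38.00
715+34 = 749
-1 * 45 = -45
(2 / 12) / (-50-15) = -0.00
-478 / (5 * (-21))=478 / 105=4.55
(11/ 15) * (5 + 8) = 143/ 15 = 9.53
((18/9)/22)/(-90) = -1/990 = -0.00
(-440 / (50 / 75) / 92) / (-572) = 15 / 1196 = 0.01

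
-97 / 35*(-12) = 1164 / 35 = 33.26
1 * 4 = 4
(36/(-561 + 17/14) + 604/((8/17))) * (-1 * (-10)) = 12834.36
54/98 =27/49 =0.55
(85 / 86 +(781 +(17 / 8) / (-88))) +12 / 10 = 118539737 / 151360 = 783.16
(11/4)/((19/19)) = 11/4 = 2.75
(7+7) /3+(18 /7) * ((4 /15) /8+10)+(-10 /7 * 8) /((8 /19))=349 /105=3.32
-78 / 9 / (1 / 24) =-208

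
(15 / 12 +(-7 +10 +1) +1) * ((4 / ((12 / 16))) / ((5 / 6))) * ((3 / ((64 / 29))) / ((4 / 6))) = 81.56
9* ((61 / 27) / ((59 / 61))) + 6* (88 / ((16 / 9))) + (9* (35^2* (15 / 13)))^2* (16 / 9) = 8605793763010 / 29913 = 287694105.00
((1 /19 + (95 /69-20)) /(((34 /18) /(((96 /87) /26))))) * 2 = -2337216 /2800733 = -0.83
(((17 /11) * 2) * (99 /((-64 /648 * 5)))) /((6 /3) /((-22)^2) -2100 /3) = 1499553 /1693990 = 0.89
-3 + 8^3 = 509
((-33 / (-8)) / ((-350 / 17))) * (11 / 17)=-363 / 2800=-0.13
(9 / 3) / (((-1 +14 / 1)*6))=1 / 26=0.04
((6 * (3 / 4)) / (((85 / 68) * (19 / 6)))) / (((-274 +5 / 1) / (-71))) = 0.30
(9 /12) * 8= 6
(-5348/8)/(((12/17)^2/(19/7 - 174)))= 66183601/288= 229804.17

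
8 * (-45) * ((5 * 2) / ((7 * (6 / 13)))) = -7800 / 7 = -1114.29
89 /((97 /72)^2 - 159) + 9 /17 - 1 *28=-388376941 /13852399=-28.04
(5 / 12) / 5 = 1 / 12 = 0.08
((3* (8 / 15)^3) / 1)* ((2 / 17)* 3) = 1024 / 6375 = 0.16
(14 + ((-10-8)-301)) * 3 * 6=-5490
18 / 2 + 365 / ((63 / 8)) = 3487 / 63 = 55.35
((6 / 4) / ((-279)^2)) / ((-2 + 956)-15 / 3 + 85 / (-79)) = 79 / 3886134084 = 0.00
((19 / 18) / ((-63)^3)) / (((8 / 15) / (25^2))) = -0.00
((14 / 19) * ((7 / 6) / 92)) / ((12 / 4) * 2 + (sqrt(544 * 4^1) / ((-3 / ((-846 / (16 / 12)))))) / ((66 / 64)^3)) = -781258401 / 1127731535148324760 + 25110880256 * sqrt(34) / 140966441893540595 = 0.00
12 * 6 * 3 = 216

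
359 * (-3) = -1077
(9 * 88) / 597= 264 / 199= 1.33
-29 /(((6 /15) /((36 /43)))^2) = -234900 /1849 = -127.04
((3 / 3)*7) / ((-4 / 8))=-14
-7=-7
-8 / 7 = -1.14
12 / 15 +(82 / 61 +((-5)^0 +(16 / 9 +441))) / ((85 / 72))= 1959124 / 5185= 377.84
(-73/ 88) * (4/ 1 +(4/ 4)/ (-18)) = -3.27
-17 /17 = -1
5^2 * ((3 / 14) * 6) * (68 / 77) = 28.39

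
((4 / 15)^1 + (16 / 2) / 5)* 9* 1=84 / 5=16.80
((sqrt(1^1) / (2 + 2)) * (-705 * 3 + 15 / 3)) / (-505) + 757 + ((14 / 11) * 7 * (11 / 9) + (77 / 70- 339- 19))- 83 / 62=115729669 / 281790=410.69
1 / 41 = 0.02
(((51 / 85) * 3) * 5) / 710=9 / 710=0.01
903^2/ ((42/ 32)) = 621264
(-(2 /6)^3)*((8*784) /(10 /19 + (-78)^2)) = -59584 /1560681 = -0.04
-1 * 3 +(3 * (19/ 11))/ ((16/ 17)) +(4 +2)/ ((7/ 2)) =5199/ 1232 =4.22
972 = 972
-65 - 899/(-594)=-37711/594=-63.49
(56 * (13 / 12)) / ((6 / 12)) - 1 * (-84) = 616 / 3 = 205.33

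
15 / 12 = 5 / 4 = 1.25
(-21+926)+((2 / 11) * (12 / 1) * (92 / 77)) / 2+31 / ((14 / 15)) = 1591543 / 1694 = 939.52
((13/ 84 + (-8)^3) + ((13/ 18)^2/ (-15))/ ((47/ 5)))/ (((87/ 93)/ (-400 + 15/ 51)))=957751019735/ 4379319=218698.62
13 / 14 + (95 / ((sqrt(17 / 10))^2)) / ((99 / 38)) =22.38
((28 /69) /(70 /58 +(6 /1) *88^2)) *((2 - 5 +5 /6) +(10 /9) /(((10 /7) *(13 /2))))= -194474 /10878294843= -0.00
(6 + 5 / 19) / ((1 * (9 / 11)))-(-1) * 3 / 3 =1480 / 171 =8.65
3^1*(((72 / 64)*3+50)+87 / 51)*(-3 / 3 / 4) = -22473 / 544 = -41.31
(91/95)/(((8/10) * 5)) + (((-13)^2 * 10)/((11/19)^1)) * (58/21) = 707725421/87780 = 8062.49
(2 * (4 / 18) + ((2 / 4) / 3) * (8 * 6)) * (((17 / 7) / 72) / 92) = 323 / 104328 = 0.00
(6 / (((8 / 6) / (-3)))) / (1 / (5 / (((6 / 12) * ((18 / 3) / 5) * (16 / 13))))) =-2925 / 32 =-91.41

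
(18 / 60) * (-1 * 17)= -51 / 10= -5.10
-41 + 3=-38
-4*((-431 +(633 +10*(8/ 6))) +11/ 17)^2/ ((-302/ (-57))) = -4610548550/ 130917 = -35217.34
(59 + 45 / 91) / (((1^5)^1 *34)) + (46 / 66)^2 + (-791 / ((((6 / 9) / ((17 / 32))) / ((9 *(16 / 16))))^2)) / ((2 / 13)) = -3649721525666897 / 13800923136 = -264454.88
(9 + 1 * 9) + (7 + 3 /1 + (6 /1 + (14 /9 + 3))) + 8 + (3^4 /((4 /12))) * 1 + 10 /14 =290.27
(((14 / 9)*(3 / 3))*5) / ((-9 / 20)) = -1400 / 81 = -17.28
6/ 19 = 0.32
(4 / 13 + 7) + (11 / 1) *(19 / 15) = 4142 / 195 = 21.24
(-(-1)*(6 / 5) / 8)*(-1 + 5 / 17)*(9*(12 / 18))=-54 / 85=-0.64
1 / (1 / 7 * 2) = 3.50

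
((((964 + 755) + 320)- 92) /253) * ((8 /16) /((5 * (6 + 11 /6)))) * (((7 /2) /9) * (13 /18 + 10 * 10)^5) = 8089823977850981009 /20426230080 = 396050761.50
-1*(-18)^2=-324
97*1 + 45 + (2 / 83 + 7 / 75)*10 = 178252 / 1245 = 143.17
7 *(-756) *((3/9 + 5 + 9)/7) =-10836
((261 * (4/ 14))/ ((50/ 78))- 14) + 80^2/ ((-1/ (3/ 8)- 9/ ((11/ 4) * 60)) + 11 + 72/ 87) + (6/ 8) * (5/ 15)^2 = 36840951877/ 45752700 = 805.22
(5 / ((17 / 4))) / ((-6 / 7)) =-1.37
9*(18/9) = 18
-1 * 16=-16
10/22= 5/11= 0.45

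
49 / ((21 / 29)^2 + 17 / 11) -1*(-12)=683075 / 19148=35.67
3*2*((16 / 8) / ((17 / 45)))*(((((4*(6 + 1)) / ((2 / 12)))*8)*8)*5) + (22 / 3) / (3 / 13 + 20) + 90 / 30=22905030701 / 13413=1707673.95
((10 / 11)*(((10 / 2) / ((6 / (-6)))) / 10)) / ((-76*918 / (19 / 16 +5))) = 5 / 124032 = 0.00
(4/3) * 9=12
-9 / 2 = -4.50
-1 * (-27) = 27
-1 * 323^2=-104329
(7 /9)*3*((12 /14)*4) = 8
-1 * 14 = -14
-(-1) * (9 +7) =16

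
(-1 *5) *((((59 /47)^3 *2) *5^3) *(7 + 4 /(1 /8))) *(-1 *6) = 60073357500 /103823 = 578613.19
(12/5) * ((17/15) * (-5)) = -68/5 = -13.60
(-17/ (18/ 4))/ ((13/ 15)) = -170/ 39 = -4.36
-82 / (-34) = 41 / 17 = 2.41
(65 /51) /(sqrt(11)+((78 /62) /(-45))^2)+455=1012987096875 * sqrt(11) /8742857381338+3977999316764915 /8742857381338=455.38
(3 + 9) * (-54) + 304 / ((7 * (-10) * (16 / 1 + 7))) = -521792 / 805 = -648.19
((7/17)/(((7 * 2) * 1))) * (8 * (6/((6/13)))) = 3.06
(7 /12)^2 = 49 /144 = 0.34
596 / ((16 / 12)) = 447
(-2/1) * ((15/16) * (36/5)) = -27/2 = -13.50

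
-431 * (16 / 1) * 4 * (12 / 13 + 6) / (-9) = 275840 / 13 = 21218.46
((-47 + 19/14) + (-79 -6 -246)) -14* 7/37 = -196473/518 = -379.29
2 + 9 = 11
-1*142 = -142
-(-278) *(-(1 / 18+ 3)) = -7645 / 9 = -849.44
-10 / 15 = -2 / 3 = -0.67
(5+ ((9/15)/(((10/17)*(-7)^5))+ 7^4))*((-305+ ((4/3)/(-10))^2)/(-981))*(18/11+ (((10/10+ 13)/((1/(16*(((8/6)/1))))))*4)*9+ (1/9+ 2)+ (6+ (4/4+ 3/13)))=2773260294600015209/344474471250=8050699.04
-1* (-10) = 10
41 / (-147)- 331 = -48698 / 147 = -331.28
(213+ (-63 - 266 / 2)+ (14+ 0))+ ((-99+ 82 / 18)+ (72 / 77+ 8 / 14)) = -42923 / 693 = -61.94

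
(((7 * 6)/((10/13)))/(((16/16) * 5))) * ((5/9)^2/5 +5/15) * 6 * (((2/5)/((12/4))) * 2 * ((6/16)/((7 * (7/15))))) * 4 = 1664/525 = 3.17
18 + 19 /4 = 91 /4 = 22.75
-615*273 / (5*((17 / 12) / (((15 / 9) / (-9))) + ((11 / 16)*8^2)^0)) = 95940 / 19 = 5049.47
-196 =-196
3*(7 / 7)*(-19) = -57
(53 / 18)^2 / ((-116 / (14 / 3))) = -19663 / 56376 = -0.35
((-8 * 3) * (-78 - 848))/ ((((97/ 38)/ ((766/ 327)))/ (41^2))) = 362477499584/ 10573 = 34283315.95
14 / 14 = 1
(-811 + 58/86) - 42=-36650/43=-852.33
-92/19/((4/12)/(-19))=276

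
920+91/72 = 66331/72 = 921.26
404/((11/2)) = 808/11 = 73.45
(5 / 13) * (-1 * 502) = -2510 / 13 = -193.08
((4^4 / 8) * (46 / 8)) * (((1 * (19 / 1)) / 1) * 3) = 10488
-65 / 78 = -5 / 6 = -0.83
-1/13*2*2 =-4/13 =-0.31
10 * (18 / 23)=7.83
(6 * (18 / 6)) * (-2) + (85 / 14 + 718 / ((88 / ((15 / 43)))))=-358679 / 13244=-27.08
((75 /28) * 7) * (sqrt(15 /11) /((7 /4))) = 75 * sqrt(165) /77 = 12.51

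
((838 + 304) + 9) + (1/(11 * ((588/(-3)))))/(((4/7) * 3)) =4254095/3696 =1151.00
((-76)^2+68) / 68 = 1461 / 17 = 85.94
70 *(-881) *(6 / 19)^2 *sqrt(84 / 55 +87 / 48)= -111006 *sqrt(161645) / 3971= -11239.00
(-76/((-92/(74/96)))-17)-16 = -35729/1104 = -32.36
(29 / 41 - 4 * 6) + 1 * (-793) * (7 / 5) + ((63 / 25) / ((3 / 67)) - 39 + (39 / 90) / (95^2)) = -12390797407 / 11100750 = -1116.21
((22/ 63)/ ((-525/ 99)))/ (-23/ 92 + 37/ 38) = -1672/ 18375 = -0.09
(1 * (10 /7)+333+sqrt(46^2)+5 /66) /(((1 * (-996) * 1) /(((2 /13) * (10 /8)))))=-878965 /11963952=-0.07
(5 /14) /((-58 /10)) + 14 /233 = -141 /94598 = -0.00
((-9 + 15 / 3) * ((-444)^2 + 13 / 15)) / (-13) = 11828212 / 195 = 60657.50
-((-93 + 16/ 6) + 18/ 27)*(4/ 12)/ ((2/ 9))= 269/ 2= 134.50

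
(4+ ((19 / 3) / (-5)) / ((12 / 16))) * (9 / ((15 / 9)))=12.48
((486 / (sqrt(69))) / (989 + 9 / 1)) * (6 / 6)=0.06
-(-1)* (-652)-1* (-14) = -638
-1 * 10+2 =-8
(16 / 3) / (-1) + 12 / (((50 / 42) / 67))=670.03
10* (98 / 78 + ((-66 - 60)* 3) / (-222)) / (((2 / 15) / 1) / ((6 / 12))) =53375 / 481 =110.97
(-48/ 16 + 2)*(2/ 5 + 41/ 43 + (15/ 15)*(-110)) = 23359/ 215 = 108.65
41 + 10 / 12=251 / 6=41.83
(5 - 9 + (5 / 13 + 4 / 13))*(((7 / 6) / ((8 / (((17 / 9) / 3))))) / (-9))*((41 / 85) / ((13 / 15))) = 0.02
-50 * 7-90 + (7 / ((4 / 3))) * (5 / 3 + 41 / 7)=-801 / 2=-400.50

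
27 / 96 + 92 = 92.28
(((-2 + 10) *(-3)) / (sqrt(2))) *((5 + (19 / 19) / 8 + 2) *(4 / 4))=-171 *sqrt(2) / 2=-120.92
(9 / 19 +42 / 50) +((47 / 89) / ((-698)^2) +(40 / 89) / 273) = 7395922617637 / 5622857904300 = 1.32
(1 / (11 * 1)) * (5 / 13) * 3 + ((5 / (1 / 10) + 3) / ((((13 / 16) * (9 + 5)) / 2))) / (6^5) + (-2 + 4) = 1024585 / 486486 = 2.11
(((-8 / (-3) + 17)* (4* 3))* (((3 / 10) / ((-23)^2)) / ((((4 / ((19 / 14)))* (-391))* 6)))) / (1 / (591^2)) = -6.76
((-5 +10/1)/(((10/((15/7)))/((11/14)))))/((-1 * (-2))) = 0.42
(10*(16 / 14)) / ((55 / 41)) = 656 / 77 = 8.52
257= 257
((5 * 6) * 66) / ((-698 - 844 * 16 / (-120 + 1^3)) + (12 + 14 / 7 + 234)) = -117810 / 20023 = -5.88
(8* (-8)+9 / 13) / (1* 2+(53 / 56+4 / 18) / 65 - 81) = 2073960 / 2587451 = 0.80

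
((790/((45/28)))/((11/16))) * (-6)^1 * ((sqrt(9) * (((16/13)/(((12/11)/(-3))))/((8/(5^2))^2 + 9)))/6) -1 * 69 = 161650901/221871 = 728.58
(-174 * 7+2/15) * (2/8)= -304.47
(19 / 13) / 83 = 19 / 1079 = 0.02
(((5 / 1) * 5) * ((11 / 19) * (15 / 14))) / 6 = 1375 / 532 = 2.58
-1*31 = -31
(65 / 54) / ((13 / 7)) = 35 / 54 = 0.65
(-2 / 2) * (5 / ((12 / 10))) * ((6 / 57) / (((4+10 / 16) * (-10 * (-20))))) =-1 / 2109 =-0.00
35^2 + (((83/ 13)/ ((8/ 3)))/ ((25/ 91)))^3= 15095319407/ 8000000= 1886.91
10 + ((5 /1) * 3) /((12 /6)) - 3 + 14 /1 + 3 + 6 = 75 /2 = 37.50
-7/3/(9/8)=-56/27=-2.07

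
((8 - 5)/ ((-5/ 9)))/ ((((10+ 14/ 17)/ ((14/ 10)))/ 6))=-9639/ 2300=-4.19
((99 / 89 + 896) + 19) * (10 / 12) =67945 / 89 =763.43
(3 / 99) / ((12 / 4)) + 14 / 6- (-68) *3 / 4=53.34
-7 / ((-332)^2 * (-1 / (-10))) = -35 / 55112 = -0.00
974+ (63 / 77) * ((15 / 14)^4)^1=412044649 / 422576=975.08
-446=-446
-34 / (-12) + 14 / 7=29 / 6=4.83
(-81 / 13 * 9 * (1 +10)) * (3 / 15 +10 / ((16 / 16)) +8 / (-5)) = -344817 / 65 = -5304.88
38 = 38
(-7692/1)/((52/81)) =-155763/13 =-11981.77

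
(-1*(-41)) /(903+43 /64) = 2624 /57835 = 0.05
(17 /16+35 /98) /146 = 159 /16352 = 0.01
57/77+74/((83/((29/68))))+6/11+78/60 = 146473/49385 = 2.97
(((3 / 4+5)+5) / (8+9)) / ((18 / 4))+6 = 1879 / 306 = 6.14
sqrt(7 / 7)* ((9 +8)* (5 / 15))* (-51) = -289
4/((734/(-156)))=-312/367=-0.85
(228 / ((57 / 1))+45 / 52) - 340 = -17427 / 52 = -335.13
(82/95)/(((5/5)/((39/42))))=533/665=0.80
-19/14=-1.36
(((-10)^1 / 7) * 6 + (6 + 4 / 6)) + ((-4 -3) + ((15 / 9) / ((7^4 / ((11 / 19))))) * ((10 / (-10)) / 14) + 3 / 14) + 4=-1497833 / 319333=-4.69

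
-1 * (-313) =313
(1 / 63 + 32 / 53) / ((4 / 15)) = 10345 / 4452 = 2.32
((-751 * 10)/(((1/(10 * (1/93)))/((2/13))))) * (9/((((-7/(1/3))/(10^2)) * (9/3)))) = 15020000/8463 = 1774.78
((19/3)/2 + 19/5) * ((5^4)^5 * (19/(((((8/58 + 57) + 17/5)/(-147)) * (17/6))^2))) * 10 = 294749736785888671875/3179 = 92717752999650415.81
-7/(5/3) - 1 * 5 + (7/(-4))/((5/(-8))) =-32/5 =-6.40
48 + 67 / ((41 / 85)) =7663 / 41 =186.90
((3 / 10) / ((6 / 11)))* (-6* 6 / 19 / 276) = -33 / 8740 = -0.00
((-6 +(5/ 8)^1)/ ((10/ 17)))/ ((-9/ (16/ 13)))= 731/ 585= 1.25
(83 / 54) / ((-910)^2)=83 / 44717400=0.00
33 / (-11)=-3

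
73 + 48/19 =75.53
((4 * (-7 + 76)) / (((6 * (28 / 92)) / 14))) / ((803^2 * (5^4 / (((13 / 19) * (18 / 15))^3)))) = 1004152032 / 345526947734375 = 0.00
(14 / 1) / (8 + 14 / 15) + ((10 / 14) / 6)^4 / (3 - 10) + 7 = 12502752653 / 1459385424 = 8.57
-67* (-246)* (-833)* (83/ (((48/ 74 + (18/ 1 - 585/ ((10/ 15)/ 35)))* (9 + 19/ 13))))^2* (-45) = 643609330743561/ 15591668951720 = 41.28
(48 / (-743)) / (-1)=48 / 743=0.06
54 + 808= 862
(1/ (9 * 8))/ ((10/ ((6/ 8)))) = 0.00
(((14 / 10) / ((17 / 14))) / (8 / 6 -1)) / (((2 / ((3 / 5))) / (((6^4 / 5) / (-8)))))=-71442 / 2125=-33.62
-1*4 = -4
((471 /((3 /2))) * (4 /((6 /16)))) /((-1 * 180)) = -2512 /135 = -18.61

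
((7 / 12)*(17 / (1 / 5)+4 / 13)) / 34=7763 / 5304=1.46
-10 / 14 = -5 / 7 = -0.71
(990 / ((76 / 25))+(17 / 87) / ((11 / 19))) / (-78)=-11855149 / 2836548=-4.18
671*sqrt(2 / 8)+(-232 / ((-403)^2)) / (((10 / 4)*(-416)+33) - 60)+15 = 121476572967 / 346580806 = 350.50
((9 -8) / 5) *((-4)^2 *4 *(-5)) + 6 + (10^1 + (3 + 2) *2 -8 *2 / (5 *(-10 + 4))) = -562 / 15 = -37.47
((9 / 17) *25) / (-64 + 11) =-225 / 901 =-0.25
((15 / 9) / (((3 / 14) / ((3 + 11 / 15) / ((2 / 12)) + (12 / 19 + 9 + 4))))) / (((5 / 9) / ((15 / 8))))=71883 / 76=945.83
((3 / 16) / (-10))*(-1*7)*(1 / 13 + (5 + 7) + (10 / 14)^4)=577623 / 356720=1.62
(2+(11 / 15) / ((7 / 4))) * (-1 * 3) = -254 / 35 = -7.26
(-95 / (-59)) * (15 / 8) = 1425 / 472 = 3.02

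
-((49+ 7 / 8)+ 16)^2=-277729 / 64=-4339.52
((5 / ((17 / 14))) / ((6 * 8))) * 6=35 / 68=0.51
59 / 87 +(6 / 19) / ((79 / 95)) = 7271 / 6873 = 1.06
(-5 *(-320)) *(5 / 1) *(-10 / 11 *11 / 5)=-16000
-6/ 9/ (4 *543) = -1/ 3258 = -0.00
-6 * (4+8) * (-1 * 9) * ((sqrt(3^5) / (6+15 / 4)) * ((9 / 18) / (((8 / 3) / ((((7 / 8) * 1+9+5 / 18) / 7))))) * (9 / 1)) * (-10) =-2664495 * sqrt(3) / 182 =-25357.37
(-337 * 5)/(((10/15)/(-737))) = 1862767.50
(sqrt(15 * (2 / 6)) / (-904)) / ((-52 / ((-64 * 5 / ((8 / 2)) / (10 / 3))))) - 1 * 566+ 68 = -498 - 3 * sqrt(5) / 5876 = -498.00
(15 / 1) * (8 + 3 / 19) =2325 / 19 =122.37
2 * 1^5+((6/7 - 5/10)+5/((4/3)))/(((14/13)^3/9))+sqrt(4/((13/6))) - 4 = 28.95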